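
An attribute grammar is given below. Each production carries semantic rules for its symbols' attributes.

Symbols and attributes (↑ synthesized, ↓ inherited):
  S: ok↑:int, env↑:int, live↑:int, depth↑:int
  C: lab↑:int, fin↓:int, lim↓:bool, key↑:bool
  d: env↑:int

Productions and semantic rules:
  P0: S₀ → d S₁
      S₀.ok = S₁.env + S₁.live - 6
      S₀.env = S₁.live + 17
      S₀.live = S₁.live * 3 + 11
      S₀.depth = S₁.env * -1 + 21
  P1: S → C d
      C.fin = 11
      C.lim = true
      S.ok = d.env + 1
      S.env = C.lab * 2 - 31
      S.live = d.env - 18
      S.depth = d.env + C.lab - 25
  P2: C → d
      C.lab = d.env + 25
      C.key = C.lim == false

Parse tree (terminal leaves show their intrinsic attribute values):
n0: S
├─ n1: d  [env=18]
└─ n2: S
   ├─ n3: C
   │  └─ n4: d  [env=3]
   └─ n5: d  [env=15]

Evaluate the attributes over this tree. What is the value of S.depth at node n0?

-4

1. n1.env = 18  [terminal]
2. n3.fin = 11  [11]
3. n3.lim = true  [true]
4. n4.env = 3  [terminal]
5. n3.lab = 28  [d.env + 25]
6. n3.key = false  [C.lim == false]
7. n5.env = 15  [terminal]
8. n2.ok = 16  [d.env + 1]
9. n2.env = 25  [C.lab * 2 - 31]
10. n2.live = -3  [d.env - 18]
11. n2.depth = 18  [d.env + C.lab - 25]
12. n0.ok = 16  [S₁.env + S₁.live - 6]
13. n0.env = 14  [S₁.live + 17]
14. n0.live = 2  [S₁.live * 3 + 11]
15. n0.depth = -4  [S₁.env * -1 + 21]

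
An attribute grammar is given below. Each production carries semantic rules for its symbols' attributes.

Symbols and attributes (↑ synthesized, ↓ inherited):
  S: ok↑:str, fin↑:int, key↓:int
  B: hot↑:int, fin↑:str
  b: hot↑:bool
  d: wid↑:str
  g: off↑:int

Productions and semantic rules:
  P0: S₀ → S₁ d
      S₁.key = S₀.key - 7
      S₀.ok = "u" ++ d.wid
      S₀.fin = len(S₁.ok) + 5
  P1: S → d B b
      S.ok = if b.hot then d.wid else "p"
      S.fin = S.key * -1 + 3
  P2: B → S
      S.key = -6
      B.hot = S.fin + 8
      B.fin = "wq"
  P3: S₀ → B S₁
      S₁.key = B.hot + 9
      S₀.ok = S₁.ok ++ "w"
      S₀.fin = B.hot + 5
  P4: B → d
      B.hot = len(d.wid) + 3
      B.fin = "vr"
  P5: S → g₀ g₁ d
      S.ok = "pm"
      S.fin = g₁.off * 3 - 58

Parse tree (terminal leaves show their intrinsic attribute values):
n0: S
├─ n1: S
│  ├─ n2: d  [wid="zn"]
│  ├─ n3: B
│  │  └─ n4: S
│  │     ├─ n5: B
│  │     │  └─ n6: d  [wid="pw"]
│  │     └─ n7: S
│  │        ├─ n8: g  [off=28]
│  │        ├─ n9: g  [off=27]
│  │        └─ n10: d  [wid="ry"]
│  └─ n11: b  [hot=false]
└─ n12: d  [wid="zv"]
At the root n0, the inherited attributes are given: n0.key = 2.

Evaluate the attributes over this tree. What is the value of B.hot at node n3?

1. n0.key = 2  [given at root]
2. n1.key = -5  [S₀.key - 7]
3. n2.wid = "zn"  [terminal]
4. n4.key = -6  [-6]
5. n6.wid = "pw"  [terminal]
6. n5.hot = 5  [len(d.wid) + 3]
7. n5.fin = "vr"  ["vr"]
8. n7.key = 14  [B.hot + 9]
9. n8.off = 28  [terminal]
10. n9.off = 27  [terminal]
11. n10.wid = "ry"  [terminal]
12. n7.ok = "pm"  ["pm"]
13. n7.fin = 23  [g₁.off * 3 - 58]
14. n4.ok = "pmw"  [S₁.ok ++ "w"]
15. n4.fin = 10  [B.hot + 5]
16. n3.hot = 18  [S.fin + 8]
17. n3.fin = "wq"  ["wq"]
18. n11.hot = false  [terminal]
19. n1.ok = "p"  [if b.hot then d.wid else "p"]
20. n1.fin = 8  [S.key * -1 + 3]
21. n12.wid = "zv"  [terminal]
22. n0.ok = "uzv"  ["u" ++ d.wid]
23. n0.fin = 6  [len(S₁.ok) + 5]

18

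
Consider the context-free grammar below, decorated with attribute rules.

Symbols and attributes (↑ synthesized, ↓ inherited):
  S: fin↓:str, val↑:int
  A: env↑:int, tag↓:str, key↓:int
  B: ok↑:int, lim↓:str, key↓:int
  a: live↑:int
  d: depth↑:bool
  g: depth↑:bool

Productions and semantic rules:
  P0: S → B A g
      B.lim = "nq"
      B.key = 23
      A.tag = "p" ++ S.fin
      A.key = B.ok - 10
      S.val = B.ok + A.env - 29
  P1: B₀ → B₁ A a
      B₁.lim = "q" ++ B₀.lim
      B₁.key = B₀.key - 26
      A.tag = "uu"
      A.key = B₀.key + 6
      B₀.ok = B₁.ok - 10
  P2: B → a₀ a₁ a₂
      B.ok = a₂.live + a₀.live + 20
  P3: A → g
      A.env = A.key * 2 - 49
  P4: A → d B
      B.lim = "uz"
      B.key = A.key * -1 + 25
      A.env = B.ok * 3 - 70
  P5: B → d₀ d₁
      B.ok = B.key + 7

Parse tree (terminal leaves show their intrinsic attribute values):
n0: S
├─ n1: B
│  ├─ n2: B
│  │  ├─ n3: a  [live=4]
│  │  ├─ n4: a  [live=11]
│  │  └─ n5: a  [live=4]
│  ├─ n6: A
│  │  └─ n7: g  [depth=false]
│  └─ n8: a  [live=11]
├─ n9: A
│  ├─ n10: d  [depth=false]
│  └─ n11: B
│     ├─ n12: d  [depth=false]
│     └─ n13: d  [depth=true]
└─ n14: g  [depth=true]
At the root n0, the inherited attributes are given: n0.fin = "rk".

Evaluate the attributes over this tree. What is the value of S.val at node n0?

1. n0.fin = "rk"  [given at root]
2. n1.lim = "nq"  ["nq"]
3. n1.key = 23  [23]
4. n2.lim = "qnq"  ["q" ++ B₀.lim]
5. n2.key = -3  [B₀.key - 26]
6. n3.live = 4  [terminal]
7. n4.live = 11  [terminal]
8. n5.live = 4  [terminal]
9. n2.ok = 28  [a₂.live + a₀.live + 20]
10. n6.tag = "uu"  ["uu"]
11. n6.key = 29  [B₀.key + 6]
12. n7.depth = false  [terminal]
13. n6.env = 9  [A.key * 2 - 49]
14. n8.live = 11  [terminal]
15. n1.ok = 18  [B₁.ok - 10]
16. n9.tag = "prk"  ["p" ++ S.fin]
17. n9.key = 8  [B.ok - 10]
18. n10.depth = false  [terminal]
19. n11.lim = "uz"  ["uz"]
20. n11.key = 17  [A.key * -1 + 25]
21. n12.depth = false  [terminal]
22. n13.depth = true  [terminal]
23. n11.ok = 24  [B.key + 7]
24. n9.env = 2  [B.ok * 3 - 70]
25. n14.depth = true  [terminal]
26. n0.val = -9  [B.ok + A.env - 29]

-9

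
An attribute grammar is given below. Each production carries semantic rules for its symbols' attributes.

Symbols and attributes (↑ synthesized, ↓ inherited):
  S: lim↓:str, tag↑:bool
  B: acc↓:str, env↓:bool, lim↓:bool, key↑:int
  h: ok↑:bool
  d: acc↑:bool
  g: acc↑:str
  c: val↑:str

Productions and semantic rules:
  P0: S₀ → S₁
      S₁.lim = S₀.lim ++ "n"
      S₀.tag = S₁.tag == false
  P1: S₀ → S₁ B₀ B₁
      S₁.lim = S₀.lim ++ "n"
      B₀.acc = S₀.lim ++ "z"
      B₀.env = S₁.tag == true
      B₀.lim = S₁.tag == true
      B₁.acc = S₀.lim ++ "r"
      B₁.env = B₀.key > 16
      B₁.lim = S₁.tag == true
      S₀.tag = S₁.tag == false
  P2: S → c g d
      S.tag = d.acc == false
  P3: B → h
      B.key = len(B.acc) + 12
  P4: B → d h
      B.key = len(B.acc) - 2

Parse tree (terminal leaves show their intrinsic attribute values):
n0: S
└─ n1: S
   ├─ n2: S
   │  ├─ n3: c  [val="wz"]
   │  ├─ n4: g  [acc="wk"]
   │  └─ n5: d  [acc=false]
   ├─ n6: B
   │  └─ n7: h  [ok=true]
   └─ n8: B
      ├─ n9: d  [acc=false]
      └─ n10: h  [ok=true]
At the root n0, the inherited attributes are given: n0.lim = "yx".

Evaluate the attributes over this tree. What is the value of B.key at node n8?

1. n0.lim = "yx"  [given at root]
2. n1.lim = "yxn"  [S₀.lim ++ "n"]
3. n2.lim = "yxnn"  [S₀.lim ++ "n"]
4. n3.val = "wz"  [terminal]
5. n4.acc = "wk"  [terminal]
6. n5.acc = false  [terminal]
7. n2.tag = true  [d.acc == false]
8. n6.acc = "yxnz"  [S₀.lim ++ "z"]
9. n6.env = true  [S₁.tag == true]
10. n6.lim = true  [S₁.tag == true]
11. n7.ok = true  [terminal]
12. n6.key = 16  [len(B.acc) + 12]
13. n8.acc = "yxnr"  [S₀.lim ++ "r"]
14. n8.env = false  [B₀.key > 16]
15. n8.lim = true  [S₁.tag == true]
16. n9.acc = false  [terminal]
17. n10.ok = true  [terminal]
18. n8.key = 2  [len(B.acc) - 2]
19. n1.tag = false  [S₁.tag == false]
20. n0.tag = true  [S₁.tag == false]

2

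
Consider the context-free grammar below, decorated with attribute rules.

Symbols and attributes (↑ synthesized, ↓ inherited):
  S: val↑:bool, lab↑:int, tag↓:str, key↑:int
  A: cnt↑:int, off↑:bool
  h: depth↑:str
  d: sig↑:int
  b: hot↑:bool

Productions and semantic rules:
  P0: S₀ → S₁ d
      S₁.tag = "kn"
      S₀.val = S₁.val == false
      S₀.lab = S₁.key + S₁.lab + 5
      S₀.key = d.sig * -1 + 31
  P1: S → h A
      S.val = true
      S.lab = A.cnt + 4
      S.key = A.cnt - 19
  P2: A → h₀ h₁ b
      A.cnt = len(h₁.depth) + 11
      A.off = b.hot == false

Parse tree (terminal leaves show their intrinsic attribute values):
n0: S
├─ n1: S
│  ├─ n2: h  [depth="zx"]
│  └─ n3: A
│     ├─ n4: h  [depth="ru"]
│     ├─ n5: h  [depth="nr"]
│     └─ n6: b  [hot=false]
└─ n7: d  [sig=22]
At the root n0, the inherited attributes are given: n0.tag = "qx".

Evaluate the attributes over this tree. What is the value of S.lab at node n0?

1. n0.tag = "qx"  [given at root]
2. n1.tag = "kn"  ["kn"]
3. n2.depth = "zx"  [terminal]
4. n4.depth = "ru"  [terminal]
5. n5.depth = "nr"  [terminal]
6. n6.hot = false  [terminal]
7. n3.cnt = 13  [len(h₁.depth) + 11]
8. n3.off = true  [b.hot == false]
9. n1.val = true  [true]
10. n1.lab = 17  [A.cnt + 4]
11. n1.key = -6  [A.cnt - 19]
12. n7.sig = 22  [terminal]
13. n0.val = false  [S₁.val == false]
14. n0.lab = 16  [S₁.key + S₁.lab + 5]
15. n0.key = 9  [d.sig * -1 + 31]

16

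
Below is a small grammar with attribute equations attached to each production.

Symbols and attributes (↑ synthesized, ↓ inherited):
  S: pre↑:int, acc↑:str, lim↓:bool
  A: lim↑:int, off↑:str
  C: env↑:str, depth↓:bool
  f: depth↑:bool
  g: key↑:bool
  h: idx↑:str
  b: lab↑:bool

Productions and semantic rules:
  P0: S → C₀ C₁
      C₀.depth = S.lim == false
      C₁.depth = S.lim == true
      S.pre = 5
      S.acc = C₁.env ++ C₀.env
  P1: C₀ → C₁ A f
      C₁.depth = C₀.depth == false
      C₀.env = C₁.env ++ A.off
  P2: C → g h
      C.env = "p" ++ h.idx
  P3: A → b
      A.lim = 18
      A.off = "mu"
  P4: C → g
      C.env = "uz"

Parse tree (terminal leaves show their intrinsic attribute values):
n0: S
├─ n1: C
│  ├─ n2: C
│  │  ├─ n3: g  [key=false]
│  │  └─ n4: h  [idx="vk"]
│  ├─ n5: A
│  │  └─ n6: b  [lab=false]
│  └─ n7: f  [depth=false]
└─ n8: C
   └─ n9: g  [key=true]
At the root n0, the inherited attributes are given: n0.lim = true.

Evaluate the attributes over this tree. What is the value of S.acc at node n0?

"uzpvkmu"

1. n0.lim = true  [given at root]
2. n1.depth = false  [S.lim == false]
3. n2.depth = true  [C₀.depth == false]
4. n3.key = false  [terminal]
5. n4.idx = "vk"  [terminal]
6. n2.env = "pvk"  ["p" ++ h.idx]
7. n6.lab = false  [terminal]
8. n5.lim = 18  [18]
9. n5.off = "mu"  ["mu"]
10. n7.depth = false  [terminal]
11. n1.env = "pvkmu"  [C₁.env ++ A.off]
12. n8.depth = true  [S.lim == true]
13. n9.key = true  [terminal]
14. n8.env = "uz"  ["uz"]
15. n0.pre = 5  [5]
16. n0.acc = "uzpvkmu"  [C₁.env ++ C₀.env]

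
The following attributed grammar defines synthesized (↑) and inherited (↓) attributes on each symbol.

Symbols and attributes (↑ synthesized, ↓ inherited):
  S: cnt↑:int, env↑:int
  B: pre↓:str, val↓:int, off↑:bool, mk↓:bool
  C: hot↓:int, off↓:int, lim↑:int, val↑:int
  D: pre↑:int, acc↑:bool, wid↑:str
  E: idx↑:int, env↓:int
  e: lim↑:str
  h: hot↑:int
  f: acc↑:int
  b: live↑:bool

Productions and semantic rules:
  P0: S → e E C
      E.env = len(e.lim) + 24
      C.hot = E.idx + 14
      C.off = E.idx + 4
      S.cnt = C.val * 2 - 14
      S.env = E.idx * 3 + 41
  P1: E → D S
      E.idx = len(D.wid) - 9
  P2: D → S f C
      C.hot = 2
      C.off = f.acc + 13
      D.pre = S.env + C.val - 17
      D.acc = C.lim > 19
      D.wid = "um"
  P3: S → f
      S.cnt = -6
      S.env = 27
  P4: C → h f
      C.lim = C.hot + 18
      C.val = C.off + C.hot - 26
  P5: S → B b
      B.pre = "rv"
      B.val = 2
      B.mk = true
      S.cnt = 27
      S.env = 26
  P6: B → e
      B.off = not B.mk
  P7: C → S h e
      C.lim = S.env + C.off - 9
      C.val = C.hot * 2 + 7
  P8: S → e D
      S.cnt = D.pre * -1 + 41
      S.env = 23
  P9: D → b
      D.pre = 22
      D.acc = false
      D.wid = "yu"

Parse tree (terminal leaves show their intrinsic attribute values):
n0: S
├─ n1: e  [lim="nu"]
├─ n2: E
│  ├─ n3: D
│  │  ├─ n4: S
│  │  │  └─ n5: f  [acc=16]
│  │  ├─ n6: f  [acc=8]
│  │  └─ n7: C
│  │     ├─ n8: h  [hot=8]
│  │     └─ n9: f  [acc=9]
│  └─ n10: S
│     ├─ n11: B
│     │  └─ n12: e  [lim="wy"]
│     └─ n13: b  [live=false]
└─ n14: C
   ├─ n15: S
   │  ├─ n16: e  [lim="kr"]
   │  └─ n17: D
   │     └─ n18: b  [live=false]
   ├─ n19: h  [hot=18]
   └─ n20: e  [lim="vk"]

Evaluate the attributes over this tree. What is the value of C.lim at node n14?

11

1. n1.lim = "nu"  [terminal]
2. n2.env = 26  [len(e.lim) + 24]
3. n5.acc = 16  [terminal]
4. n4.cnt = -6  [-6]
5. n4.env = 27  [27]
6. n6.acc = 8  [terminal]
7. n7.hot = 2  [2]
8. n7.off = 21  [f.acc + 13]
9. n8.hot = 8  [terminal]
10. n9.acc = 9  [terminal]
11. n7.lim = 20  [C.hot + 18]
12. n7.val = -3  [C.off + C.hot - 26]
13. n3.pre = 7  [S.env + C.val - 17]
14. n3.acc = true  [C.lim > 19]
15. n3.wid = "um"  ["um"]
16. n11.pre = "rv"  ["rv"]
17. n11.val = 2  [2]
18. n11.mk = true  [true]
19. n12.lim = "wy"  [terminal]
20. n11.off = false  [not B.mk]
21. n13.live = false  [terminal]
22. n10.cnt = 27  [27]
23. n10.env = 26  [26]
24. n2.idx = -7  [len(D.wid) - 9]
25. n14.hot = 7  [E.idx + 14]
26. n14.off = -3  [E.idx + 4]
27. n16.lim = "kr"  [terminal]
28. n18.live = false  [terminal]
29. n17.pre = 22  [22]
30. n17.acc = false  [false]
31. n17.wid = "yu"  ["yu"]
32. n15.cnt = 19  [D.pre * -1 + 41]
33. n15.env = 23  [23]
34. n19.hot = 18  [terminal]
35. n20.lim = "vk"  [terminal]
36. n14.lim = 11  [S.env + C.off - 9]
37. n14.val = 21  [C.hot * 2 + 7]
38. n0.cnt = 28  [C.val * 2 - 14]
39. n0.env = 20  [E.idx * 3 + 41]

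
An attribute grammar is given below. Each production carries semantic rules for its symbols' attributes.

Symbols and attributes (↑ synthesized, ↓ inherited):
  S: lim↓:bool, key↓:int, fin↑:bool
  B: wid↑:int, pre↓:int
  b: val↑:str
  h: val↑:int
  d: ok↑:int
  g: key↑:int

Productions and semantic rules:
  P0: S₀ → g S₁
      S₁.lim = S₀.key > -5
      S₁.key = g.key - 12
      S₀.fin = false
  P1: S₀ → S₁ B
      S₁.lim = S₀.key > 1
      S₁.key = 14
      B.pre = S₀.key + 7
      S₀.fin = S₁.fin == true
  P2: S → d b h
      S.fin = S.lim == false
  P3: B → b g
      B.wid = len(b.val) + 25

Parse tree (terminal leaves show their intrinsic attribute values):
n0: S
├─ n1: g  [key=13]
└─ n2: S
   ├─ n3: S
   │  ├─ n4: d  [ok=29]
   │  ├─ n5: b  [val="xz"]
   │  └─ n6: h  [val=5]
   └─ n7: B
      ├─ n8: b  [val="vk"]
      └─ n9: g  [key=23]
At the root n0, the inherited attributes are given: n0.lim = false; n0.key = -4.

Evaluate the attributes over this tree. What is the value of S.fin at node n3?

1. n0.lim = false  [given at root]
2. n0.key = -4  [given at root]
3. n1.key = 13  [terminal]
4. n2.lim = true  [S₀.key > -5]
5. n2.key = 1  [g.key - 12]
6. n3.lim = false  [S₀.key > 1]
7. n3.key = 14  [14]
8. n4.ok = 29  [terminal]
9. n5.val = "xz"  [terminal]
10. n6.val = 5  [terminal]
11. n3.fin = true  [S.lim == false]
12. n7.pre = 8  [S₀.key + 7]
13. n8.val = "vk"  [terminal]
14. n9.key = 23  [terminal]
15. n7.wid = 27  [len(b.val) + 25]
16. n2.fin = true  [S₁.fin == true]
17. n0.fin = false  [false]

true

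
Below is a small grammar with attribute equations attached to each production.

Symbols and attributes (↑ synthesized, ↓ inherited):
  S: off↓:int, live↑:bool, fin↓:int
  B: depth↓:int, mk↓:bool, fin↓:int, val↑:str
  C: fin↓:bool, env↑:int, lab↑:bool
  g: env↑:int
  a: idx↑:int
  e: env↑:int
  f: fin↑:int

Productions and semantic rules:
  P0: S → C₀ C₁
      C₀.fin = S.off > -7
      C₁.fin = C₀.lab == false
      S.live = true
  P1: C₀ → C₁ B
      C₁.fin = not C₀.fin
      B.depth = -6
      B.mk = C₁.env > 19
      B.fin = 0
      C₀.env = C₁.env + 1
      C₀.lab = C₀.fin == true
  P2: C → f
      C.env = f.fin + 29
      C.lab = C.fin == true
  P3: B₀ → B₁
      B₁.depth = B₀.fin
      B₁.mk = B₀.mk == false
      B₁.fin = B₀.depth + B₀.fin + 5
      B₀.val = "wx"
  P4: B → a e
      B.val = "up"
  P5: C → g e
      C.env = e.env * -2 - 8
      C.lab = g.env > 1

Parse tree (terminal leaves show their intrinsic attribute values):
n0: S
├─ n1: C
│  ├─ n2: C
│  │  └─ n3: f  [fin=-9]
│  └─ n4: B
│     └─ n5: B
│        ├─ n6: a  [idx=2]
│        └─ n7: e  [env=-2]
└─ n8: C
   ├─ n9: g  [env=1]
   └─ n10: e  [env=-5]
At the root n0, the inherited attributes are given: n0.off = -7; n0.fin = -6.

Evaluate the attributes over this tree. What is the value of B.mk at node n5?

false

1. n0.off = -7  [given at root]
2. n0.fin = -6  [given at root]
3. n1.fin = false  [S.off > -7]
4. n2.fin = true  [not C₀.fin]
5. n3.fin = -9  [terminal]
6. n2.env = 20  [f.fin + 29]
7. n2.lab = true  [C.fin == true]
8. n4.depth = -6  [-6]
9. n4.mk = true  [C₁.env > 19]
10. n4.fin = 0  [0]
11. n5.depth = 0  [B₀.fin]
12. n5.mk = false  [B₀.mk == false]
13. n5.fin = -1  [B₀.depth + B₀.fin + 5]
14. n6.idx = 2  [terminal]
15. n7.env = -2  [terminal]
16. n5.val = "up"  ["up"]
17. n4.val = "wx"  ["wx"]
18. n1.env = 21  [C₁.env + 1]
19. n1.lab = false  [C₀.fin == true]
20. n8.fin = true  [C₀.lab == false]
21. n9.env = 1  [terminal]
22. n10.env = -5  [terminal]
23. n8.env = 2  [e.env * -2 - 8]
24. n8.lab = false  [g.env > 1]
25. n0.live = true  [true]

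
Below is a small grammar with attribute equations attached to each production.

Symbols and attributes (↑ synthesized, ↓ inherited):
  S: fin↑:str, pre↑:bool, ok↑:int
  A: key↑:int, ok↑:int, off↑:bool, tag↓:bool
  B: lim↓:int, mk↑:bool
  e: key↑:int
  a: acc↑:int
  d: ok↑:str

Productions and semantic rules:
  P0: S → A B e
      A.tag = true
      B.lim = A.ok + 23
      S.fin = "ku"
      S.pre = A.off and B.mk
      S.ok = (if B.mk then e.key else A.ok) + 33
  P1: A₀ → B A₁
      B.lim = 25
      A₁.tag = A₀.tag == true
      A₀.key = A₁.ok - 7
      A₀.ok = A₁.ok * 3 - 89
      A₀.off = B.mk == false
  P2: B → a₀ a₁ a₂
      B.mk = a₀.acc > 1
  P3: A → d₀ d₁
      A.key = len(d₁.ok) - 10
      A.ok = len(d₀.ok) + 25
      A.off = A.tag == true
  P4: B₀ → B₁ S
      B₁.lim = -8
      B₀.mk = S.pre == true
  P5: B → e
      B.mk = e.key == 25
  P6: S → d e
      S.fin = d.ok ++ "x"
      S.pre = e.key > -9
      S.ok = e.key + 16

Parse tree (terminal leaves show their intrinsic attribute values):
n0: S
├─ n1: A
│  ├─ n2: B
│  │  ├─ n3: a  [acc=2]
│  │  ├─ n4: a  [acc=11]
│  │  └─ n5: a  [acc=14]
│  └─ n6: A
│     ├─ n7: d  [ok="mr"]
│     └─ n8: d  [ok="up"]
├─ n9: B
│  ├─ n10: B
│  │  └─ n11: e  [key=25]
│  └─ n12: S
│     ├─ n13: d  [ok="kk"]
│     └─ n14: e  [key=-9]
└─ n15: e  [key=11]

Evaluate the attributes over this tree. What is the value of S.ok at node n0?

25

1. n1.tag = true  [true]
2. n2.lim = 25  [25]
3. n3.acc = 2  [terminal]
4. n4.acc = 11  [terminal]
5. n5.acc = 14  [terminal]
6. n2.mk = true  [a₀.acc > 1]
7. n6.tag = true  [A₀.tag == true]
8. n7.ok = "mr"  [terminal]
9. n8.ok = "up"  [terminal]
10. n6.key = -8  [len(d₁.ok) - 10]
11. n6.ok = 27  [len(d₀.ok) + 25]
12. n6.off = true  [A.tag == true]
13. n1.key = 20  [A₁.ok - 7]
14. n1.ok = -8  [A₁.ok * 3 - 89]
15. n1.off = false  [B.mk == false]
16. n9.lim = 15  [A.ok + 23]
17. n10.lim = -8  [-8]
18. n11.key = 25  [terminal]
19. n10.mk = true  [e.key == 25]
20. n13.ok = "kk"  [terminal]
21. n14.key = -9  [terminal]
22. n12.fin = "kkx"  [d.ok ++ "x"]
23. n12.pre = false  [e.key > -9]
24. n12.ok = 7  [e.key + 16]
25. n9.mk = false  [S.pre == true]
26. n15.key = 11  [terminal]
27. n0.fin = "ku"  ["ku"]
28. n0.pre = false  [A.off and B.mk]
29. n0.ok = 25  [(if B.mk then e.key else A.ok) + 33]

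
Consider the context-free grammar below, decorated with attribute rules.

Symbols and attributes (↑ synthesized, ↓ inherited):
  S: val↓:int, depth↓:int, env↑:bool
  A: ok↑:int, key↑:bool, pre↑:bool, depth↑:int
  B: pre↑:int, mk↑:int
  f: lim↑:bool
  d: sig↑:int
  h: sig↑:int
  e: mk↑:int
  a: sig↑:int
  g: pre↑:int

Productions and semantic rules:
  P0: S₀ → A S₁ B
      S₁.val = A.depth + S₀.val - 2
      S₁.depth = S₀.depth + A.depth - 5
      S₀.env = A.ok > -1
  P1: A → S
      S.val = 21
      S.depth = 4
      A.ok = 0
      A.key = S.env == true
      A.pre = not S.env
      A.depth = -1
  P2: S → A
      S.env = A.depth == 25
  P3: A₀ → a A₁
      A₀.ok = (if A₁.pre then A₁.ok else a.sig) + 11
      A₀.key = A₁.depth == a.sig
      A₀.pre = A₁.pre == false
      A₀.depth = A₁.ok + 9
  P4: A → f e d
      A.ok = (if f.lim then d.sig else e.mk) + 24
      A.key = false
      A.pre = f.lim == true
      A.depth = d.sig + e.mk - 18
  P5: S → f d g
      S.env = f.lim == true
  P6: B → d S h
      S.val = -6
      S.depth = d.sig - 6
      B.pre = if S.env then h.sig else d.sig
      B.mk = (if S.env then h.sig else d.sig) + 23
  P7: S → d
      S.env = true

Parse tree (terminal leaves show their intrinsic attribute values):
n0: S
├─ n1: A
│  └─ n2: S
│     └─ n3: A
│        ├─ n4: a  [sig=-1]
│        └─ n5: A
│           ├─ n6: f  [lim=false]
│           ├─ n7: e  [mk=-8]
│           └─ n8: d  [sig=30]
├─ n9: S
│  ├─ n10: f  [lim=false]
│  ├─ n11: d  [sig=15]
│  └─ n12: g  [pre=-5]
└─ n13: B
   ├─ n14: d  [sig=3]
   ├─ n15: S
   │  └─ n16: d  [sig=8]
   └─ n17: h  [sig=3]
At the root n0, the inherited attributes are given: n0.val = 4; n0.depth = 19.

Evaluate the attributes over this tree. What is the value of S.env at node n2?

1. n0.val = 4  [given at root]
2. n0.depth = 19  [given at root]
3. n2.val = 21  [21]
4. n2.depth = 4  [4]
5. n4.sig = -1  [terminal]
6. n6.lim = false  [terminal]
7. n7.mk = -8  [terminal]
8. n8.sig = 30  [terminal]
9. n5.ok = 16  [(if f.lim then d.sig else e.mk) + 24]
10. n5.key = false  [false]
11. n5.pre = false  [f.lim == true]
12. n5.depth = 4  [d.sig + e.mk - 18]
13. n3.ok = 10  [(if A₁.pre then A₁.ok else a.sig) + 11]
14. n3.key = false  [A₁.depth == a.sig]
15. n3.pre = true  [A₁.pre == false]
16. n3.depth = 25  [A₁.ok + 9]
17. n2.env = true  [A.depth == 25]
18. n1.ok = 0  [0]
19. n1.key = true  [S.env == true]
20. n1.pre = false  [not S.env]
21. n1.depth = -1  [-1]
22. n9.val = 1  [A.depth + S₀.val - 2]
23. n9.depth = 13  [S₀.depth + A.depth - 5]
24. n10.lim = false  [terminal]
25. n11.sig = 15  [terminal]
26. n12.pre = -5  [terminal]
27. n9.env = false  [f.lim == true]
28. n14.sig = 3  [terminal]
29. n15.val = -6  [-6]
30. n15.depth = -3  [d.sig - 6]
31. n16.sig = 8  [terminal]
32. n15.env = true  [true]
33. n17.sig = 3  [terminal]
34. n13.pre = 3  [if S.env then h.sig else d.sig]
35. n13.mk = 26  [(if S.env then h.sig else d.sig) + 23]
36. n0.env = true  [A.ok > -1]

true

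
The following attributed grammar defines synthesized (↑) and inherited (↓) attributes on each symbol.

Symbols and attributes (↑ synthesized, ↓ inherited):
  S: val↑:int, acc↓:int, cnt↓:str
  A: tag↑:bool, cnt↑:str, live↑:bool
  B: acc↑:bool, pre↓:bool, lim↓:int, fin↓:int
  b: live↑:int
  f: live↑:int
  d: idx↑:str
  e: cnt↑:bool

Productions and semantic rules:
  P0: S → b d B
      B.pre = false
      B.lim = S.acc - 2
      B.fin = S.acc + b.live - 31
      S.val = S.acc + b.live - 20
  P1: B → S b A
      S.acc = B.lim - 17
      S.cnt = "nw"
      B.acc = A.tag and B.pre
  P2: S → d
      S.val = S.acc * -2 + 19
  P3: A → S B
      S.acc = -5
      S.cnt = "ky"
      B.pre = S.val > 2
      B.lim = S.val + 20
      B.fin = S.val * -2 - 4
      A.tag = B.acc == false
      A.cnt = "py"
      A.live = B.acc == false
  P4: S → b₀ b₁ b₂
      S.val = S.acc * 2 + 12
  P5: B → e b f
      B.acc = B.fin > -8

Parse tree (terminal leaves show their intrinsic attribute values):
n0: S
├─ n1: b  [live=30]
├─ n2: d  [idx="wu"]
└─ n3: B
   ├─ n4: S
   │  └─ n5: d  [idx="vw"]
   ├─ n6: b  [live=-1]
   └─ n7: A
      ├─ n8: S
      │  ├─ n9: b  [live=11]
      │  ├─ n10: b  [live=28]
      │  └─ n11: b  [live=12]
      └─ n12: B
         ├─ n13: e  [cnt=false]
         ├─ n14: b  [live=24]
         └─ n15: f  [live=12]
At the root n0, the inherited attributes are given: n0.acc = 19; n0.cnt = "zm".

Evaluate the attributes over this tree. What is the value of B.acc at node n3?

1. n0.acc = 19  [given at root]
2. n0.cnt = "zm"  [given at root]
3. n1.live = 30  [terminal]
4. n2.idx = "wu"  [terminal]
5. n3.pre = false  [false]
6. n3.lim = 17  [S.acc - 2]
7. n3.fin = 18  [S.acc + b.live - 31]
8. n4.acc = 0  [B.lim - 17]
9. n4.cnt = "nw"  ["nw"]
10. n5.idx = "vw"  [terminal]
11. n4.val = 19  [S.acc * -2 + 19]
12. n6.live = -1  [terminal]
13. n8.acc = -5  [-5]
14. n8.cnt = "ky"  ["ky"]
15. n9.live = 11  [terminal]
16. n10.live = 28  [terminal]
17. n11.live = 12  [terminal]
18. n8.val = 2  [S.acc * 2 + 12]
19. n12.pre = false  [S.val > 2]
20. n12.lim = 22  [S.val + 20]
21. n12.fin = -8  [S.val * -2 - 4]
22. n13.cnt = false  [terminal]
23. n14.live = 24  [terminal]
24. n15.live = 12  [terminal]
25. n12.acc = false  [B.fin > -8]
26. n7.tag = true  [B.acc == false]
27. n7.cnt = "py"  ["py"]
28. n7.live = true  [B.acc == false]
29. n3.acc = false  [A.tag and B.pre]
30. n0.val = 29  [S.acc + b.live - 20]

false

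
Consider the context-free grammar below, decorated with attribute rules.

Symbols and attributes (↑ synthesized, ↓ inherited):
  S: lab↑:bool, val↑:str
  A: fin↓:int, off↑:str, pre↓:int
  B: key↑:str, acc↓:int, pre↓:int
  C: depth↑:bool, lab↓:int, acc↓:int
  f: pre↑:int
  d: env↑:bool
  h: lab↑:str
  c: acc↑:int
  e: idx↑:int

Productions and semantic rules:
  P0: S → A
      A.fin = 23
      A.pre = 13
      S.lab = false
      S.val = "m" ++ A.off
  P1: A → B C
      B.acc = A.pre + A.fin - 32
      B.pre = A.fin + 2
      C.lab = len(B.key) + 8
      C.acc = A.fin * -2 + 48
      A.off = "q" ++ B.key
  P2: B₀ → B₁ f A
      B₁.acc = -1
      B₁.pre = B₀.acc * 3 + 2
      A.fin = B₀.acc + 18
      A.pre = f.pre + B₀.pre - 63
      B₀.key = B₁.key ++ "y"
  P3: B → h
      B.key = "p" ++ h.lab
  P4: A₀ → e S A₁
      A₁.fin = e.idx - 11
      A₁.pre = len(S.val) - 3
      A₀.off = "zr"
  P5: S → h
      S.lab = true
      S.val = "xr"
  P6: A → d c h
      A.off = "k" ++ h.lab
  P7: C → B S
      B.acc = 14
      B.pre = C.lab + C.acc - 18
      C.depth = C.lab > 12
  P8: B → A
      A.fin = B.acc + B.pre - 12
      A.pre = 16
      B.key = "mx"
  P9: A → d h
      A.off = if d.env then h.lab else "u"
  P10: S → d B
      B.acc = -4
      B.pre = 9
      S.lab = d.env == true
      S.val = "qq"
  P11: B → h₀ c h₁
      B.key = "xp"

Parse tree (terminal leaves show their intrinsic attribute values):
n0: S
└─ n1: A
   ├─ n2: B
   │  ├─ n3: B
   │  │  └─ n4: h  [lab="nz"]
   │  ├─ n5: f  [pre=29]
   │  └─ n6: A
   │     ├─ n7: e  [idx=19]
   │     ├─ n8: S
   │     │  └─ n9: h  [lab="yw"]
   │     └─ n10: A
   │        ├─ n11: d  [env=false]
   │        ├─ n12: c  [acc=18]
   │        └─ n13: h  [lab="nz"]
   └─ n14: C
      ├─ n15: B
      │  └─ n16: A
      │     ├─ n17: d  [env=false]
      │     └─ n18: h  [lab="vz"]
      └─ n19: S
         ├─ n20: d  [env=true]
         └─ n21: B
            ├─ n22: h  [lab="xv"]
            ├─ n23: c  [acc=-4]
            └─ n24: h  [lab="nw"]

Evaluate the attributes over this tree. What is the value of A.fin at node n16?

1. n1.fin = 23  [23]
2. n1.pre = 13  [13]
3. n2.acc = 4  [A.pre + A.fin - 32]
4. n2.pre = 25  [A.fin + 2]
5. n3.acc = -1  [-1]
6. n3.pre = 14  [B₀.acc * 3 + 2]
7. n4.lab = "nz"  [terminal]
8. n3.key = "pnz"  ["p" ++ h.lab]
9. n5.pre = 29  [terminal]
10. n6.fin = 22  [B₀.acc + 18]
11. n6.pre = -9  [f.pre + B₀.pre - 63]
12. n7.idx = 19  [terminal]
13. n9.lab = "yw"  [terminal]
14. n8.lab = true  [true]
15. n8.val = "xr"  ["xr"]
16. n10.fin = 8  [e.idx - 11]
17. n10.pre = -1  [len(S.val) - 3]
18. n11.env = false  [terminal]
19. n12.acc = 18  [terminal]
20. n13.lab = "nz"  [terminal]
21. n10.off = "knz"  ["k" ++ h.lab]
22. n6.off = "zr"  ["zr"]
23. n2.key = "pnzy"  [B₁.key ++ "y"]
24. n14.lab = 12  [len(B.key) + 8]
25. n14.acc = 2  [A.fin * -2 + 48]
26. n15.acc = 14  [14]
27. n15.pre = -4  [C.lab + C.acc - 18]
28. n16.fin = -2  [B.acc + B.pre - 12]
29. n16.pre = 16  [16]
30. n17.env = false  [terminal]
31. n18.lab = "vz"  [terminal]
32. n16.off = "u"  [if d.env then h.lab else "u"]
33. n15.key = "mx"  ["mx"]
34. n20.env = true  [terminal]
35. n21.acc = -4  [-4]
36. n21.pre = 9  [9]
37. n22.lab = "xv"  [terminal]
38. n23.acc = -4  [terminal]
39. n24.lab = "nw"  [terminal]
40. n21.key = "xp"  ["xp"]
41. n19.lab = true  [d.env == true]
42. n19.val = "qq"  ["qq"]
43. n14.depth = false  [C.lab > 12]
44. n1.off = "qpnzy"  ["q" ++ B.key]
45. n0.lab = false  [false]
46. n0.val = "mqpnzy"  ["m" ++ A.off]

-2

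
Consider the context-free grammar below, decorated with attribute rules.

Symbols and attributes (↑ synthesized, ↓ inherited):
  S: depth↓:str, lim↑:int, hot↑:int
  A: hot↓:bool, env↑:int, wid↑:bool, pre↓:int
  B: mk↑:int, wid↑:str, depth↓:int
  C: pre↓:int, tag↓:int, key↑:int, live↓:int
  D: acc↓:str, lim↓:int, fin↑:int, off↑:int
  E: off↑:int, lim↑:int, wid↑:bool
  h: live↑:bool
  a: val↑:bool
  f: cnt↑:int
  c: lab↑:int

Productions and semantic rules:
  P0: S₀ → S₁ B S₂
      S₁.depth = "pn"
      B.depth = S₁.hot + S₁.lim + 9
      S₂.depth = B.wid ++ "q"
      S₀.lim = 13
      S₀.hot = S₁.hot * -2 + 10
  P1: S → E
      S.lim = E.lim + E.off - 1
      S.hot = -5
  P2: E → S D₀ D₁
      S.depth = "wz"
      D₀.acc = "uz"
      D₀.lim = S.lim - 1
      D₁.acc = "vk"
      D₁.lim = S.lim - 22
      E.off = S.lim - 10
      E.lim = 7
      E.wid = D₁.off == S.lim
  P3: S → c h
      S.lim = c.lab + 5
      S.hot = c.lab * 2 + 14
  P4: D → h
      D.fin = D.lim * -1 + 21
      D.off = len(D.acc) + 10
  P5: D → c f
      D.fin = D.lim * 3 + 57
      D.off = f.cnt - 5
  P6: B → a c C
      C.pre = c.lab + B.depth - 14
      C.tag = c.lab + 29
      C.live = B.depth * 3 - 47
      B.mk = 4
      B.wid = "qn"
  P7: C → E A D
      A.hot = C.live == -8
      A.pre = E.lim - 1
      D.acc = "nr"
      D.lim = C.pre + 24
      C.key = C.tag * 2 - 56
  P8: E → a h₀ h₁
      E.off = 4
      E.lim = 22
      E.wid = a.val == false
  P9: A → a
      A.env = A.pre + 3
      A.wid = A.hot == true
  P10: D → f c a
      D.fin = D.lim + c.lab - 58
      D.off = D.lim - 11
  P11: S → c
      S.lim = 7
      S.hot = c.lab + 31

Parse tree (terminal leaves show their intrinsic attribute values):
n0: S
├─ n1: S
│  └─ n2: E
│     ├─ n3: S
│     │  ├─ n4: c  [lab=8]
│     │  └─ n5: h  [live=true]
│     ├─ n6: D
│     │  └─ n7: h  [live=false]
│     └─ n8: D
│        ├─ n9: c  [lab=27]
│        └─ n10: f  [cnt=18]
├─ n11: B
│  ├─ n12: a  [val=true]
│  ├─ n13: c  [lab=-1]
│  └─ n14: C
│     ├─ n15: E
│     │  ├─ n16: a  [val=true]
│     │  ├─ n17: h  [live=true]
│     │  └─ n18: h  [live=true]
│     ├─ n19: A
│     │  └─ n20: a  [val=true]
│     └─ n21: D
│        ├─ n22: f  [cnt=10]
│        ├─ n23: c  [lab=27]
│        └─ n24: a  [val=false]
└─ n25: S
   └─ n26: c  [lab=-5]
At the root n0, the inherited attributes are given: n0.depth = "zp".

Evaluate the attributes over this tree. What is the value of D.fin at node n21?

1. n0.depth = "zp"  [given at root]
2. n1.depth = "pn"  ["pn"]
3. n3.depth = "wz"  ["wz"]
4. n4.lab = 8  [terminal]
5. n5.live = true  [terminal]
6. n3.lim = 13  [c.lab + 5]
7. n3.hot = 30  [c.lab * 2 + 14]
8. n6.acc = "uz"  ["uz"]
9. n6.lim = 12  [S.lim - 1]
10. n7.live = false  [terminal]
11. n6.fin = 9  [D.lim * -1 + 21]
12. n6.off = 12  [len(D.acc) + 10]
13. n8.acc = "vk"  ["vk"]
14. n8.lim = -9  [S.lim - 22]
15. n9.lab = 27  [terminal]
16. n10.cnt = 18  [terminal]
17. n8.fin = 30  [D.lim * 3 + 57]
18. n8.off = 13  [f.cnt - 5]
19. n2.off = 3  [S.lim - 10]
20. n2.lim = 7  [7]
21. n2.wid = true  [D₁.off == S.lim]
22. n1.lim = 9  [E.lim + E.off - 1]
23. n1.hot = -5  [-5]
24. n11.depth = 13  [S₁.hot + S₁.lim + 9]
25. n12.val = true  [terminal]
26. n13.lab = -1  [terminal]
27. n14.pre = -2  [c.lab + B.depth - 14]
28. n14.tag = 28  [c.lab + 29]
29. n14.live = -8  [B.depth * 3 - 47]
30. n16.val = true  [terminal]
31. n17.live = true  [terminal]
32. n18.live = true  [terminal]
33. n15.off = 4  [4]
34. n15.lim = 22  [22]
35. n15.wid = false  [a.val == false]
36. n19.hot = true  [C.live == -8]
37. n19.pre = 21  [E.lim - 1]
38. n20.val = true  [terminal]
39. n19.env = 24  [A.pre + 3]
40. n19.wid = true  [A.hot == true]
41. n21.acc = "nr"  ["nr"]
42. n21.lim = 22  [C.pre + 24]
43. n22.cnt = 10  [terminal]
44. n23.lab = 27  [terminal]
45. n24.val = false  [terminal]
46. n21.fin = -9  [D.lim + c.lab - 58]
47. n21.off = 11  [D.lim - 11]
48. n14.key = 0  [C.tag * 2 - 56]
49. n11.mk = 4  [4]
50. n11.wid = "qn"  ["qn"]
51. n25.depth = "qnq"  [B.wid ++ "q"]
52. n26.lab = -5  [terminal]
53. n25.lim = 7  [7]
54. n25.hot = 26  [c.lab + 31]
55. n0.lim = 13  [13]
56. n0.hot = 20  [S₁.hot * -2 + 10]

-9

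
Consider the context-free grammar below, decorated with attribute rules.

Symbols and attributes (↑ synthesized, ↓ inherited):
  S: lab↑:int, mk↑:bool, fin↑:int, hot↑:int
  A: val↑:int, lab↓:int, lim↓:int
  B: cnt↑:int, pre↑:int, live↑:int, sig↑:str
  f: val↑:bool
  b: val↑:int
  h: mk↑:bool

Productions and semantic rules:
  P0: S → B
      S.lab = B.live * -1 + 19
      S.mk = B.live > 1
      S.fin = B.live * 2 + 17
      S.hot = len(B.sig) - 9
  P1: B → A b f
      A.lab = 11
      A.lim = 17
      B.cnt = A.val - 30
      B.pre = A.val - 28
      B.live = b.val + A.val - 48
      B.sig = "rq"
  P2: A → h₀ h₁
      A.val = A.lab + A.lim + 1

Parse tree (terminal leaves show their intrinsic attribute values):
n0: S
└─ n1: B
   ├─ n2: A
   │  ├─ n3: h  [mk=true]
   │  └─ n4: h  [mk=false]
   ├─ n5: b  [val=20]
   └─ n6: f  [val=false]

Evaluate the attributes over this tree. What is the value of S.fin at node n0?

19

1. n2.lab = 11  [11]
2. n2.lim = 17  [17]
3. n3.mk = true  [terminal]
4. n4.mk = false  [terminal]
5. n2.val = 29  [A.lab + A.lim + 1]
6. n5.val = 20  [terminal]
7. n6.val = false  [terminal]
8. n1.cnt = -1  [A.val - 30]
9. n1.pre = 1  [A.val - 28]
10. n1.live = 1  [b.val + A.val - 48]
11. n1.sig = "rq"  ["rq"]
12. n0.lab = 18  [B.live * -1 + 19]
13. n0.mk = false  [B.live > 1]
14. n0.fin = 19  [B.live * 2 + 17]
15. n0.hot = -7  [len(B.sig) - 9]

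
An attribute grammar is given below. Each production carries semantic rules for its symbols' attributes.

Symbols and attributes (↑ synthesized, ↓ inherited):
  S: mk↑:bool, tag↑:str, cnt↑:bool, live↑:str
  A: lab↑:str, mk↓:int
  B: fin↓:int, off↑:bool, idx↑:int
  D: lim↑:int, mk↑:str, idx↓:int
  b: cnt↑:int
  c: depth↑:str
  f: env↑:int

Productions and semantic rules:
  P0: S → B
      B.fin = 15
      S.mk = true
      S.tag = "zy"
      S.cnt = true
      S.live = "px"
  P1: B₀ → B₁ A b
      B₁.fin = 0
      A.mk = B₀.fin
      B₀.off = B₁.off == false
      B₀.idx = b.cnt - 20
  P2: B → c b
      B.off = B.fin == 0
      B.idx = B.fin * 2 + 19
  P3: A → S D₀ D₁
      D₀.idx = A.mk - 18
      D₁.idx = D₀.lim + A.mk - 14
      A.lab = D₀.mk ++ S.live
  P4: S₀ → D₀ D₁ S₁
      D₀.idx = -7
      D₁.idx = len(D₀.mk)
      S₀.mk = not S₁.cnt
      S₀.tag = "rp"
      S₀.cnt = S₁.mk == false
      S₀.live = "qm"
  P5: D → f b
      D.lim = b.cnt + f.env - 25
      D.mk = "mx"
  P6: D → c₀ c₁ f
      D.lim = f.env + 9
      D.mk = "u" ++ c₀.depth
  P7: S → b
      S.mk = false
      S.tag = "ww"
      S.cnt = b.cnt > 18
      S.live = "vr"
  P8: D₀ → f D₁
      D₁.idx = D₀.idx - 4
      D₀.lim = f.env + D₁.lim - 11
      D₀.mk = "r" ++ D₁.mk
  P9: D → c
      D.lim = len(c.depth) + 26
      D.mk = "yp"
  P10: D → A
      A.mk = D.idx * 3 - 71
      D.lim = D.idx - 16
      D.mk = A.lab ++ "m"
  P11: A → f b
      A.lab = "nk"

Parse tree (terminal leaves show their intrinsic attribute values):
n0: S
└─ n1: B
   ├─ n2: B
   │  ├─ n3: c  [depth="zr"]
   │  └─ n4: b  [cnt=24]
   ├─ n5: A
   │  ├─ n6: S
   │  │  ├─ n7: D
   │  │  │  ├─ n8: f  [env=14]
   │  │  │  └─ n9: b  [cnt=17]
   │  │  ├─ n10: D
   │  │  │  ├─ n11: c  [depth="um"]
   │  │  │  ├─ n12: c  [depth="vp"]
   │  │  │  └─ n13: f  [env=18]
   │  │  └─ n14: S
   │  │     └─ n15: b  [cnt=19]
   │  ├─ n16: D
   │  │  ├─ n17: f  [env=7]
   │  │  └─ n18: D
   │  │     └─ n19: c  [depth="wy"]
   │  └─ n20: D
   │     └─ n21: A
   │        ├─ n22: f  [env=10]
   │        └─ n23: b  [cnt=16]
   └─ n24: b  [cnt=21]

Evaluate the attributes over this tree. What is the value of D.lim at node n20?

9

1. n1.fin = 15  [15]
2. n2.fin = 0  [0]
3. n3.depth = "zr"  [terminal]
4. n4.cnt = 24  [terminal]
5. n2.off = true  [B.fin == 0]
6. n2.idx = 19  [B.fin * 2 + 19]
7. n5.mk = 15  [B₀.fin]
8. n7.idx = -7  [-7]
9. n8.env = 14  [terminal]
10. n9.cnt = 17  [terminal]
11. n7.lim = 6  [b.cnt + f.env - 25]
12. n7.mk = "mx"  ["mx"]
13. n10.idx = 2  [len(D₀.mk)]
14. n11.depth = "um"  [terminal]
15. n12.depth = "vp"  [terminal]
16. n13.env = 18  [terminal]
17. n10.lim = 27  [f.env + 9]
18. n10.mk = "uum"  ["u" ++ c₀.depth]
19. n15.cnt = 19  [terminal]
20. n14.mk = false  [false]
21. n14.tag = "ww"  ["ww"]
22. n14.cnt = true  [b.cnt > 18]
23. n14.live = "vr"  ["vr"]
24. n6.mk = false  [not S₁.cnt]
25. n6.tag = "rp"  ["rp"]
26. n6.cnt = true  [S₁.mk == false]
27. n6.live = "qm"  ["qm"]
28. n16.idx = -3  [A.mk - 18]
29. n17.env = 7  [terminal]
30. n18.idx = -7  [D₀.idx - 4]
31. n19.depth = "wy"  [terminal]
32. n18.lim = 28  [len(c.depth) + 26]
33. n18.mk = "yp"  ["yp"]
34. n16.lim = 24  [f.env + D₁.lim - 11]
35. n16.mk = "ryp"  ["r" ++ D₁.mk]
36. n20.idx = 25  [D₀.lim + A.mk - 14]
37. n21.mk = 4  [D.idx * 3 - 71]
38. n22.env = 10  [terminal]
39. n23.cnt = 16  [terminal]
40. n21.lab = "nk"  ["nk"]
41. n20.lim = 9  [D.idx - 16]
42. n20.mk = "nkm"  [A.lab ++ "m"]
43. n5.lab = "rypqm"  [D₀.mk ++ S.live]
44. n24.cnt = 21  [terminal]
45. n1.off = false  [B₁.off == false]
46. n1.idx = 1  [b.cnt - 20]
47. n0.mk = true  [true]
48. n0.tag = "zy"  ["zy"]
49. n0.cnt = true  [true]
50. n0.live = "px"  ["px"]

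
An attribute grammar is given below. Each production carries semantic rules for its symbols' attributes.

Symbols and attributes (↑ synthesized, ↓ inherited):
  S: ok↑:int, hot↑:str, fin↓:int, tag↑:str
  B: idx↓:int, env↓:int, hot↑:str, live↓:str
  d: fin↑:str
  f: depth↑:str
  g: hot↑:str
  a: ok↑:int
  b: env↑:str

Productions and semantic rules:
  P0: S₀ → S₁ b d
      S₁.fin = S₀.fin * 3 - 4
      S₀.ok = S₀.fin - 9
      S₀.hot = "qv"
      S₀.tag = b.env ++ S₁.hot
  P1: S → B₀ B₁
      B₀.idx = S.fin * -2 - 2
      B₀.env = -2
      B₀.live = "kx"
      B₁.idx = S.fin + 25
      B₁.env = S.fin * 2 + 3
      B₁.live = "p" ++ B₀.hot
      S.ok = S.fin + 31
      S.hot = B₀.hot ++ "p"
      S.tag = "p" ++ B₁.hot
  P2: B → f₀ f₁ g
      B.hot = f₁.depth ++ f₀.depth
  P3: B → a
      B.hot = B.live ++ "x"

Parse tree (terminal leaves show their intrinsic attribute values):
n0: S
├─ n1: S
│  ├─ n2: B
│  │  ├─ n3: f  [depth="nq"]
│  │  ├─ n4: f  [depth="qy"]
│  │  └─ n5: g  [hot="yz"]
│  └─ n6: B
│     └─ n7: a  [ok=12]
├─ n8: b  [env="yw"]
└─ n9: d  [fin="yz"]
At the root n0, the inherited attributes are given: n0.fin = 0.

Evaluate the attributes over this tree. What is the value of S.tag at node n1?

1. n0.fin = 0  [given at root]
2. n1.fin = -4  [S₀.fin * 3 - 4]
3. n2.idx = 6  [S.fin * -2 - 2]
4. n2.env = -2  [-2]
5. n2.live = "kx"  ["kx"]
6. n3.depth = "nq"  [terminal]
7. n4.depth = "qy"  [terminal]
8. n5.hot = "yz"  [terminal]
9. n2.hot = "qynq"  [f₁.depth ++ f₀.depth]
10. n6.idx = 21  [S.fin + 25]
11. n6.env = -5  [S.fin * 2 + 3]
12. n6.live = "pqynq"  ["p" ++ B₀.hot]
13. n7.ok = 12  [terminal]
14. n6.hot = "pqynqx"  [B.live ++ "x"]
15. n1.ok = 27  [S.fin + 31]
16. n1.hot = "qynqp"  [B₀.hot ++ "p"]
17. n1.tag = "ppqynqx"  ["p" ++ B₁.hot]
18. n8.env = "yw"  [terminal]
19. n9.fin = "yz"  [terminal]
20. n0.ok = -9  [S₀.fin - 9]
21. n0.hot = "qv"  ["qv"]
22. n0.tag = "ywqynqp"  [b.env ++ S₁.hot]

"ppqynqx"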